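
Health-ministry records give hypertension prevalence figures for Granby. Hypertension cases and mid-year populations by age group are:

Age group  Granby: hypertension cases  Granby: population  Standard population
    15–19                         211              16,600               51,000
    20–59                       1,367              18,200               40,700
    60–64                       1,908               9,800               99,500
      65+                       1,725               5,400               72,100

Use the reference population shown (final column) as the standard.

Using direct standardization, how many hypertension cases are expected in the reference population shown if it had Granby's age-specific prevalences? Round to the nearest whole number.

Age-specific rates per 1,000 for Granby: 12.711, 75.110, 194.694, 319.444.
Expected hypertension cases = Σ (standard pop × age-specific rate ÷ 1,000)
= 51,000×12.711/1,000 + 40,700×75.110/1,000 + 99,500×194.694/1,000 + 72,100×319.444/1,000
= 648.25 + 3056.97 + 19372.04 + 23031.94 = 46109.21.

46109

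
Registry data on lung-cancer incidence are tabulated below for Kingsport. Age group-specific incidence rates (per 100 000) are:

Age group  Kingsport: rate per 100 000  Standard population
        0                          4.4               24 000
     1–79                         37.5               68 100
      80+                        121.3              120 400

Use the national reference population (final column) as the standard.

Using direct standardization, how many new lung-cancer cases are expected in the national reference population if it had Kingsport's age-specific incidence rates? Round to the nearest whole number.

173

Expected new lung-cancer cases = Σ (standard pop × age-specific rate ÷ 100 000)
= 24 000×4.4/100 000 + 68 100×37.5/100 000 + 120 400×121.3/100 000
= 1.06 + 25.54 + 146.05 = 172.64.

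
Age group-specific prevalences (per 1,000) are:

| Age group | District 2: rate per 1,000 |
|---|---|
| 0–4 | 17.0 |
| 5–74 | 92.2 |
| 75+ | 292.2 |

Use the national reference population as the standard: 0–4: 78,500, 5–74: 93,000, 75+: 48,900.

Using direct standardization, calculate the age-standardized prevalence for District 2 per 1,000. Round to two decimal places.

Standard total = 220,400; weights = 0.3562, 0.4220, 0.2219.
Standardized rate: 0.3562×17.0 + 0.4220×92.2 + 0.2219×292.2 = 109.7898 per 1,000.

109.79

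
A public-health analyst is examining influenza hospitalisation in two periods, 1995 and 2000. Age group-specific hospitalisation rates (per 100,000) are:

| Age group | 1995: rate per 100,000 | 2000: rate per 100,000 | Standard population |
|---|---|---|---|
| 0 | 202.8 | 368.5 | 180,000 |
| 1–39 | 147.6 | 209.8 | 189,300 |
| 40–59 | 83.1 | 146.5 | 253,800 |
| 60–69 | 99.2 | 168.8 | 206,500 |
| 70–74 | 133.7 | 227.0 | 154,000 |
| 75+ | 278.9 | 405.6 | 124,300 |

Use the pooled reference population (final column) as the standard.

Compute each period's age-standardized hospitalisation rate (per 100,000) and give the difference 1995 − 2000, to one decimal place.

Standard total = 1,107,900; weights = 0.1625, 0.1709, 0.2291, 0.1864, 0.1390, 0.1122.
1995: 0.1625×202.8 + 0.1709×147.6 + 0.2291×83.1 + 0.1864×99.2 + 0.1390×133.7 + 0.1122×278.9 = 145.5703 per 100,000.
2000: 0.1625×368.5 + 0.1709×209.8 + 0.2291×146.5 + 0.1864×168.8 + 0.1390×227.0 + 0.1122×405.6 = 237.7995 per 100,000.
Difference = 145.5703 − 237.7995 = -92.2293.

-92.2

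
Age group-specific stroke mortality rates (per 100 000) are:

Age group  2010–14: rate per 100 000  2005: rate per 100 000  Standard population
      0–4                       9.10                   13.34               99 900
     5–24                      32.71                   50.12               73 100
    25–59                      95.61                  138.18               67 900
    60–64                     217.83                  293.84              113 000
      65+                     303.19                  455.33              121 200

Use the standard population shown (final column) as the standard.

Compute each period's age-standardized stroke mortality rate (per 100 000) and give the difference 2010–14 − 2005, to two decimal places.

Standard total = 475 100; weights = 0.2103, 0.1539, 0.1429, 0.2378, 0.2551.
2010–14: 0.2103×9.10 + 0.1539×32.71 + 0.1429×95.61 + 0.2378×217.83 + 0.2551×303.19 = 149.7654 per 100 000.
2005: 0.2103×13.34 + 0.1539×50.12 + 0.1429×138.18 + 0.2378×293.84 + 0.2551×455.33 = 216.3098 per 100 000.
Difference = 149.7654 − 216.3098 = -66.5444.

-66.54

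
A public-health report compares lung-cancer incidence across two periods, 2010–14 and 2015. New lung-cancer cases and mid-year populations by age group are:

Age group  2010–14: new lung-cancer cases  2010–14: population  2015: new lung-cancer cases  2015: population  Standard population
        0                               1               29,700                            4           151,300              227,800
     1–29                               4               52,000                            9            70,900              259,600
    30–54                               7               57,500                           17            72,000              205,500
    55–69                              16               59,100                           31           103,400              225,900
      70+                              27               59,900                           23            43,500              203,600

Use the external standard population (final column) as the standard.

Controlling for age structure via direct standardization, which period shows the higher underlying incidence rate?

Age-specific rates per 100,000 for 2010–14: 3.37, 7.69, 12.17, 27.07, 45.08.
For 2015: 2.64, 12.69, 23.61, 29.98, 52.87.
Standard total = 1,122,400; weights = 0.2030, 0.2313, 0.1831, 0.2013, 0.1814.
2010–14: 0.2030×3.37 + 0.2313×7.69 + 0.1831×12.17 + 0.2013×27.07 + 0.1814×45.08 = 18.3167 per 100,000.
2015: 0.2030×2.64 + 0.2313×12.69 + 0.1831×23.61 + 0.2013×29.98 + 0.1814×52.87 = 23.4207 per 100,000.
The crude rates (21.30 vs 19.04) would put 2010–14 higher, but that reflects its age composition; once standardized to a common age structure, 2015 has the higher underlying rate.

2015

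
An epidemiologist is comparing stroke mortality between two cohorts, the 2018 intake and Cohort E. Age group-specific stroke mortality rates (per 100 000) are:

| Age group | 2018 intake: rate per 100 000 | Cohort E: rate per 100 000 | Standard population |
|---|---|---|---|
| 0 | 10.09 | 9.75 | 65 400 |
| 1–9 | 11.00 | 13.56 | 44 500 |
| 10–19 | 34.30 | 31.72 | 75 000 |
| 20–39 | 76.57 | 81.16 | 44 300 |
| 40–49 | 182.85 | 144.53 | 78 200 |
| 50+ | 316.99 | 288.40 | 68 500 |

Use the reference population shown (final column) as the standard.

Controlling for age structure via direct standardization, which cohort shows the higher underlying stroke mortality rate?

2018 intake

Standard total = 375 900; weights = 0.1740, 0.1184, 0.1995, 0.1179, 0.2080, 0.1822.
The 2018 intake: 0.1740×10.09 + 0.1184×11.00 + 0.1995×34.30 + 0.1179×76.57 + 0.2080×182.85 + 0.1822×316.99 = 114.7290 per 100 000.
Cohort E: 0.1740×9.75 + 0.1184×13.56 + 0.1995×31.72 + 0.1179×81.16 + 0.2080×144.53 + 0.1822×288.40 = 101.8172 per 100 000.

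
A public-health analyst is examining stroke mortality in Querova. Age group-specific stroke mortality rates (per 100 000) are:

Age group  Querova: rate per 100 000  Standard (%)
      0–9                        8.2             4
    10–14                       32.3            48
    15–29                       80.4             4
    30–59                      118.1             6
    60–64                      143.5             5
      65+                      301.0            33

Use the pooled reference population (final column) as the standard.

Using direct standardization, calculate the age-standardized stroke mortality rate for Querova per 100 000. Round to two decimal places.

132.64

Standard weights: 0.04, 0.48, 0.04, 0.06, 0.05, 0.33.
Standardized rate: 0.0400×8.2 + 0.4800×32.3 + 0.0400×80.4 + 0.0600×118.1 + 0.0500×143.5 + 0.3300×301.0 = 132.6390 per 100 000.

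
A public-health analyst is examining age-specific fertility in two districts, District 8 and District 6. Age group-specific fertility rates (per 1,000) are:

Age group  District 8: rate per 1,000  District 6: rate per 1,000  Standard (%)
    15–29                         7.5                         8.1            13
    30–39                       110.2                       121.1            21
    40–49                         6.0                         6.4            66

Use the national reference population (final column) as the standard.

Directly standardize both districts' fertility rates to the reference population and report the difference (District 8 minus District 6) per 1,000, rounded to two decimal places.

-2.63

Standard weights: 0.13, 0.21, 0.66.
District 8: 0.1300×7.5 + 0.2100×110.2 + 0.6600×6.0 = 28.0770 per 1,000.
District 6: 0.1300×8.1 + 0.2100×121.1 + 0.6600×6.4 = 30.7080 per 1,000.
Difference = 28.0770 − 30.7080 = -2.6310.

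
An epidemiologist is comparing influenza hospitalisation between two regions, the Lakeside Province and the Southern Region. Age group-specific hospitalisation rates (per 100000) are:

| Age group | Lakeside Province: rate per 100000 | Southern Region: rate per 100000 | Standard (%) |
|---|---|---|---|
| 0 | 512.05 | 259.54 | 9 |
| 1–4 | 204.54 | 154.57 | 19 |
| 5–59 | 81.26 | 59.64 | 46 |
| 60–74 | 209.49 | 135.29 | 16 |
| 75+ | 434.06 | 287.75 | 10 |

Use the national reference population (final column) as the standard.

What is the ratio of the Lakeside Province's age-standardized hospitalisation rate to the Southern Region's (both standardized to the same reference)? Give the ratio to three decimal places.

Standard weights: 0.09, 0.19, 0.46, 0.16, 0.10.
The Lakeside Province: 0.0900×512.05 + 0.1900×204.54 + 0.4600×81.26 + 0.1600×209.49 + 0.1000×434.06 = 199.2511 per 100000.
The Southern Region: 0.0900×259.54 + 0.1900×154.57 + 0.4600×59.64 + 0.1600×135.29 + 0.1000×287.75 = 130.5827 per 100000.
Ratio = 199.2511 ÷ 130.5827 = 1.52586.

1.526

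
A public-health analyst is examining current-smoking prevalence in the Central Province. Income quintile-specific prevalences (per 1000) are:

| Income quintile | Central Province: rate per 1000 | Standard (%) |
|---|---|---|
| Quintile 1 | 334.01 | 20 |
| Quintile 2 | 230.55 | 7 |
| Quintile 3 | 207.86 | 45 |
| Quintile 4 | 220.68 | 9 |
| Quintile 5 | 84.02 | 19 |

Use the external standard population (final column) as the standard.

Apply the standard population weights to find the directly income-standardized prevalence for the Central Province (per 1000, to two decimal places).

Standard weights: 0.20, 0.07, 0.45, 0.09, 0.19.
Standardized rate: 0.2000×334.01 + 0.0700×230.55 + 0.4500×207.86 + 0.0900×220.68 + 0.1900×84.02 = 212.3025 per 1000.

212.30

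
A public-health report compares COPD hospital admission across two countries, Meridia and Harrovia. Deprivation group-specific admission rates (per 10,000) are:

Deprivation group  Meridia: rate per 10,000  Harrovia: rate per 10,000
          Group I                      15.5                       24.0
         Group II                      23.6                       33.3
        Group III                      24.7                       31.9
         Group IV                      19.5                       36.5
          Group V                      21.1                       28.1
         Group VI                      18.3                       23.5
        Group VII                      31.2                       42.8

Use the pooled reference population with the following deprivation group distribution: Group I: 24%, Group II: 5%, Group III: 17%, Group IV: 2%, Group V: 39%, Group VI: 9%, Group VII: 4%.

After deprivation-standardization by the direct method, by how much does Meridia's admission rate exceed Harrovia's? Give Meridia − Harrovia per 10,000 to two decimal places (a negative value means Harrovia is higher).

-7.75

Standard weights: 0.24, 0.05, 0.17, 0.02, 0.39, 0.09, 0.04.
Meridia: 0.2400×15.5 + 0.0500×23.6 + 0.1700×24.7 + 0.0200×19.5 + 0.3900×21.1 + 0.0900×18.3 + 0.0400×31.2 = 20.6130 per 10,000.
Harrovia: 0.2400×24.0 + 0.0500×33.3 + 0.1700×31.9 + 0.0200×36.5 + 0.3900×28.1 + 0.0900×23.5 + 0.0400×42.8 = 28.3640 per 10,000.
Difference = 20.6130 − 28.3640 = -7.7510.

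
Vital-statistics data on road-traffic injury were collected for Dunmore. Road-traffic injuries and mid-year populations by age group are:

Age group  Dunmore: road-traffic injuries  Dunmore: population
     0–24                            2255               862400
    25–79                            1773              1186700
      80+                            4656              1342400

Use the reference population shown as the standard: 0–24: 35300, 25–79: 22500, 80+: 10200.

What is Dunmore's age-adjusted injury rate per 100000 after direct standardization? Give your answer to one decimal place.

Age-specific rates per 100000 for Dunmore: 261.48, 149.41, 346.84.
Standard total = 68000; weights = 0.5191, 0.3309, 0.1500.
Standardized rate: 0.5191×261.48 + 0.3309×149.41 + 0.1500×346.84 = 237.2007 per 100000.

237.2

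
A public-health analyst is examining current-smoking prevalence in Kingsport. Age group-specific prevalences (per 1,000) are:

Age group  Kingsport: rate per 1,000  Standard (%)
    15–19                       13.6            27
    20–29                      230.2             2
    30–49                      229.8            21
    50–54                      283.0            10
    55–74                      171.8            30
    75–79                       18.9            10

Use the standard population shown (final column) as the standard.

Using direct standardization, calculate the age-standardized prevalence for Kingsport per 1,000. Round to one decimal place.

Standard weights: 0.27, 0.02, 0.21, 0.10, 0.30, 0.10.
Standardized rate: 0.2700×13.6 + 0.0200×230.2 + 0.2100×229.8 + 0.1000×283.0 + 0.3000×171.8 + 0.1000×18.9 = 138.2640 per 1,000.

138.3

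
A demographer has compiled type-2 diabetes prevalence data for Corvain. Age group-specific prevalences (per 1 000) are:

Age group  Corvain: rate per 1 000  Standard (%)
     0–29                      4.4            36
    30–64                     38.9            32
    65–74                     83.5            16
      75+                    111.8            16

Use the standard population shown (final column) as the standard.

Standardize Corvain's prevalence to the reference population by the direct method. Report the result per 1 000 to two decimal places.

45.28

Standard weights: 0.36, 0.32, 0.16, 0.16.
Standardized rate: 0.3600×4.4 + 0.3200×38.9 + 0.1600×83.5 + 0.1600×111.8 = 45.2800 per 1 000.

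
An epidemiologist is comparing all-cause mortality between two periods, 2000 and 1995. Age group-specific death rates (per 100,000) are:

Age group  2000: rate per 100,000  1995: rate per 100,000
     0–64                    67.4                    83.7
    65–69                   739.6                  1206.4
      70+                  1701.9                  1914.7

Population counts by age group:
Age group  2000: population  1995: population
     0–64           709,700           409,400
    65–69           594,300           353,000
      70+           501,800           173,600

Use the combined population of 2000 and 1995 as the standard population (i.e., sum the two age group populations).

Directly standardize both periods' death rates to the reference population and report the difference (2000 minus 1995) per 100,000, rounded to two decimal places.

-220.35

Combined standard total = 2,741,800; weights = 0.4082, 0.3455, 0.2463.
2000: 0.4082×67.4 + 0.3455×739.6 + 0.2463×1701.9 = 702.2809 per 100,000.
1995: 0.4082×83.7 + 0.3455×1206.4 + 0.2463×1914.7 = 922.6347 per 100,000.
Difference = 702.2809 − 922.6347 = -220.3538.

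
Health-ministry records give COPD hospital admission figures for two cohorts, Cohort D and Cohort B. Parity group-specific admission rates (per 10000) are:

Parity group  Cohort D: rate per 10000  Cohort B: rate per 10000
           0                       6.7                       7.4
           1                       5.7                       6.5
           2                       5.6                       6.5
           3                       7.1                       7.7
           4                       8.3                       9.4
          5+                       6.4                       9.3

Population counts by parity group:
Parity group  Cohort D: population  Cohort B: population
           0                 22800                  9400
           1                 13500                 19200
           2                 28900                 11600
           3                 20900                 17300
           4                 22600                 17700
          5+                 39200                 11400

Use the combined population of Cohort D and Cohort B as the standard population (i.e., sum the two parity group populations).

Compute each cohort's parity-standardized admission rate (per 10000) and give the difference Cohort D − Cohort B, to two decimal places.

-1.28

Combined standard total = 234500; weights = 0.1373, 0.1394, 0.1727, 0.1629, 0.1719, 0.2158.
Cohort D: 0.1373×6.7 + 0.1394×5.7 + 0.1727×5.6 + 0.1629×7.1 + 0.1719×8.3 + 0.2158×6.4 = 6.6460 per 10000.
Cohort B: 0.1373×7.4 + 0.1394×6.5 + 0.1727×6.5 + 0.1629×7.7 + 0.1719×9.4 + 0.2158×9.3 = 7.9216 per 10000.
Difference = 6.6460 − 7.9216 = -1.2757.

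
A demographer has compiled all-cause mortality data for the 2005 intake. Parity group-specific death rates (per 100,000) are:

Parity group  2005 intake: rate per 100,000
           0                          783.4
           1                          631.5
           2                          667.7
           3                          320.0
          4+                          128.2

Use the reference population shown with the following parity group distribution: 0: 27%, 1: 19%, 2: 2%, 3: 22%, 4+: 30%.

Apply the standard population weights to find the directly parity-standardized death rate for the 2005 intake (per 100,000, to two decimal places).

Standard weights: 0.27, 0.19, 0.02, 0.22, 0.30.
Standardized rate: 0.2700×783.4 + 0.1900×631.5 + 0.0200×667.7 + 0.2200×320.0 + 0.3000×128.2 = 453.7170 per 100,000.

453.72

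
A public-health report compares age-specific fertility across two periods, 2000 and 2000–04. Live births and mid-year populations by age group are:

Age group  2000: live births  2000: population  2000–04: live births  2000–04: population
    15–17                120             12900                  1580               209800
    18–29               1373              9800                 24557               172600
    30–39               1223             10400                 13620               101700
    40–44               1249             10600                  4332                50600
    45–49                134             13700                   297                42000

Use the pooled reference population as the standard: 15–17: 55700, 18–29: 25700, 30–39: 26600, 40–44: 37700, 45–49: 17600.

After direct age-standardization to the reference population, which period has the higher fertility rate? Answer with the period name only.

Age-specific rates per 1000 for 2000: 9.302, 140.102, 117.596, 117.830, 9.781.
For 2000–04: 7.531, 142.277, 133.923, 85.613, 7.071.
Standard total = 163300; weights = 0.3411, 0.1574, 0.1629, 0.2309, 0.1078.
2000: 0.3411×9.302 + 0.1574×140.102 + 0.1629×117.596 + 0.2309×117.830 + 0.1078×9.781 = 72.6342 per 1000.
2000–04: 0.3411×7.531 + 0.1574×142.277 + 0.1629×133.923 + 0.2309×85.613 + 0.1078×7.071 = 67.3019 per 1000.
The crude rates (71.41 vs 76.97) would put 2000–04 higher, but that reflects its age composition; once standardized to a common age structure, 2000 has the higher underlying rate.

2000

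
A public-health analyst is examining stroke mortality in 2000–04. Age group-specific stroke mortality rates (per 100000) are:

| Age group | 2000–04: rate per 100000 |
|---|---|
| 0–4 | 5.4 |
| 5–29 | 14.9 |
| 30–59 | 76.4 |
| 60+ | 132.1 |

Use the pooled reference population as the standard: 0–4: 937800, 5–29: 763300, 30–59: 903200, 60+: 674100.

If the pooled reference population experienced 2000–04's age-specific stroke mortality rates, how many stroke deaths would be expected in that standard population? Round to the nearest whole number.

1745

Expected stroke deaths = Σ (standard pop × age-specific rate ÷ 100000)
= 937800×5.4/100000 + 763300×14.9/100000 + 903200×76.4/100000 + 674100×132.1/100000
= 50.64 + 113.73 + 690.04 + 890.49 = 1744.90.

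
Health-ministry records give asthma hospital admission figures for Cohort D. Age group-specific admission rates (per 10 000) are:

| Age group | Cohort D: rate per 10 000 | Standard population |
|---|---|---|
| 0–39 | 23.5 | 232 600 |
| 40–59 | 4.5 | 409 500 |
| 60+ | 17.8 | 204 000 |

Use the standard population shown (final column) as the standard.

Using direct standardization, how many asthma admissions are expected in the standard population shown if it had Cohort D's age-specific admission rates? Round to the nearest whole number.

Expected asthma admissions = Σ (standard pop × age-specific rate ÷ 10 000)
= 232 600×23.5/10 000 + 409 500×4.5/10 000 + 204 000×17.8/10 000
= 546.61 + 184.28 + 363.12 = 1094.01.

1094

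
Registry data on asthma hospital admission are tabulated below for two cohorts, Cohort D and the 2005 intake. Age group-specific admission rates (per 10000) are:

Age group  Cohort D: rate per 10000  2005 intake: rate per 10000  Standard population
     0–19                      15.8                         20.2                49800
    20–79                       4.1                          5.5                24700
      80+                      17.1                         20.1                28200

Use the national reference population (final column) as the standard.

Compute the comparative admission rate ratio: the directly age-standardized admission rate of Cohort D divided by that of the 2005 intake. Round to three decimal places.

0.802

Standard total = 102700; weights = 0.4849, 0.2405, 0.2746.
Cohort D: 0.4849×15.8 + 0.2405×4.1 + 0.2746×17.1 = 13.3430 per 10000.
The 2005 intake: 0.4849×20.2 + 0.2405×5.5 + 0.2746×20.1 = 16.6371 per 10000.
Ratio = 13.3430 ÷ 16.6371 = 0.80201.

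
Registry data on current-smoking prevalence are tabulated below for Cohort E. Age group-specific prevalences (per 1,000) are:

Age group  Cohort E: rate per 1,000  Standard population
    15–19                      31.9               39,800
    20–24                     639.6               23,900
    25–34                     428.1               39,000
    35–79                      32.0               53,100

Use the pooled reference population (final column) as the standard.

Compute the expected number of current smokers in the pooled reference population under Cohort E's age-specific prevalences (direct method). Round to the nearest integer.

Expected current smokers = Σ (standard pop × age-specific rate ÷ 1,000)
= 39,800×31.9/1,000 + 23,900×639.6/1,000 + 39,000×428.1/1,000 + 53,100×32.0/1,000
= 1269.62 + 15286.44 + 16695.90 + 1699.20 = 34951.16.

34951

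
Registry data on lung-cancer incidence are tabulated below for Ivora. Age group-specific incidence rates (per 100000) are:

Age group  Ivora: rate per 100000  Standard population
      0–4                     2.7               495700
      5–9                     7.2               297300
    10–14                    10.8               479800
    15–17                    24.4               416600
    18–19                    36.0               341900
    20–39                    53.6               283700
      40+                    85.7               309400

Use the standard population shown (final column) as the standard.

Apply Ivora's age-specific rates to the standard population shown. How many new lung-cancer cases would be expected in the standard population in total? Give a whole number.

Expected new lung-cancer cases = Σ (standard pop × age-specific rate ÷ 100000)
= 495700×2.7/100000 + 297300×7.2/100000 + 479800×10.8/100000 + 416600×24.4/100000 + 341900×36.0/100000 + 283700×53.6/100000 + 309400×85.7/100000
= 13.38 + 21.41 + 51.82 + 101.65 + 123.08 + 152.06 + 265.16 = 728.56.

729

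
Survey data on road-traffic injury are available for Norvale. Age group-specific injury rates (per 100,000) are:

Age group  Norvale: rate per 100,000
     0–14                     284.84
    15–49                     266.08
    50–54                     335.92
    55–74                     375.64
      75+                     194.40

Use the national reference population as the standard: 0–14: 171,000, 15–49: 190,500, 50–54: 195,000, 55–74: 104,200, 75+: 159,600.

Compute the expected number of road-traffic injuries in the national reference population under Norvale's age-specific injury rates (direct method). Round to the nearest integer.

Expected road-traffic injuries = Σ (standard pop × age-specific rate ÷ 100,000)
= 171,000×284.84/100,000 + 190,500×266.08/100,000 + 195,000×335.92/100,000 + 104,200×375.64/100,000 + 159,600×194.40/100,000
= 487.08 + 506.88 + 655.04 + 391.42 + 310.26 = 2350.68.

2351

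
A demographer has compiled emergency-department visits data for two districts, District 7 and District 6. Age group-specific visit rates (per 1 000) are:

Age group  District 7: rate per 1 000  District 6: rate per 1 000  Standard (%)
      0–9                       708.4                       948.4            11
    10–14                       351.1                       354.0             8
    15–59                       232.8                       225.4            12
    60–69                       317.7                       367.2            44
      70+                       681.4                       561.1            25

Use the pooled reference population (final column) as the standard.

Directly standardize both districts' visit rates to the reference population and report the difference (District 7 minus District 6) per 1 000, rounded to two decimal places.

Standard weights: 0.11, 0.08, 0.12, 0.44, 0.25.
District 7: 0.1100×708.4 + 0.0800×351.1 + 0.1200×232.8 + 0.4400×317.7 + 0.2500×681.4 = 444.0860 per 1 000.
District 6: 0.1100×948.4 + 0.0800×354.0 + 0.1200×225.4 + 0.4400×367.2 + 0.2500×561.1 = 461.5350 per 1 000.
Difference = 444.0860 − 461.5350 = -17.4490.

-17.45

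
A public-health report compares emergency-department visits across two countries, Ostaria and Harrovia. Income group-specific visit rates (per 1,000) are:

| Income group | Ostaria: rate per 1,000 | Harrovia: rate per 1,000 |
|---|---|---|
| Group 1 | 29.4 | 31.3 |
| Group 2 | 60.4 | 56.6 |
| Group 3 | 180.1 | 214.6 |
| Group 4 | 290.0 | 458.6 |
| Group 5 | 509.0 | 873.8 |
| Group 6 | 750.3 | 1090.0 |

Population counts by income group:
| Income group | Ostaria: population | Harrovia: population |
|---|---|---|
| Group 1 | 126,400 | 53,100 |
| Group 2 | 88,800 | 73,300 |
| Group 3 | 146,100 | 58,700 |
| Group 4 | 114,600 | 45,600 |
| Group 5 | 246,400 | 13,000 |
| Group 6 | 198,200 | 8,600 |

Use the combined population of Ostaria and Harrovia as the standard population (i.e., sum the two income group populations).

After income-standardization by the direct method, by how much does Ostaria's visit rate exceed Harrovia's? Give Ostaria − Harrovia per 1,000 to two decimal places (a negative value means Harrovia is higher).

-169.41

Combined standard total = 1,172,800; weights = 0.1531, 0.1382, 0.1746, 0.1366, 0.2212, 0.1763.
Ostaria: 0.1531×29.4 + 0.1382×60.4 + 0.1746×180.1 + 0.1366×290.0 + 0.2212×509.0 + 0.1763×750.3 = 328.7920 per 1,000.
Harrovia: 0.1531×31.3 + 0.1382×56.6 + 0.1746×214.6 + 0.1366×458.6 + 0.2212×873.8 + 0.1763×1090.0 = 498.1981 per 1,000.
Difference = 328.7920 − 498.1981 = -169.4061.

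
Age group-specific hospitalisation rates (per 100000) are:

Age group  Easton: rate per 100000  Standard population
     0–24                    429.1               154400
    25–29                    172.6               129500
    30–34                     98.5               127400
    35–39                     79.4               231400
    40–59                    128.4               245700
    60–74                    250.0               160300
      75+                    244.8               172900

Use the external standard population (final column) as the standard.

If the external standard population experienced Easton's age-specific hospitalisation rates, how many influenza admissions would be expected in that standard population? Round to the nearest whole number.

2335

Expected influenza admissions = Σ (standard pop × age-specific rate ÷ 100000)
= 154400×429.1/100000 + 129500×172.6/100000 + 127400×98.5/100000 + 231400×79.4/100000 + 245700×128.4/100000 + 160300×250.0/100000 + 172900×244.8/100000
= 662.53 + 223.52 + 125.49 + 183.73 + 315.48 + 400.75 + 423.26 = 2334.76.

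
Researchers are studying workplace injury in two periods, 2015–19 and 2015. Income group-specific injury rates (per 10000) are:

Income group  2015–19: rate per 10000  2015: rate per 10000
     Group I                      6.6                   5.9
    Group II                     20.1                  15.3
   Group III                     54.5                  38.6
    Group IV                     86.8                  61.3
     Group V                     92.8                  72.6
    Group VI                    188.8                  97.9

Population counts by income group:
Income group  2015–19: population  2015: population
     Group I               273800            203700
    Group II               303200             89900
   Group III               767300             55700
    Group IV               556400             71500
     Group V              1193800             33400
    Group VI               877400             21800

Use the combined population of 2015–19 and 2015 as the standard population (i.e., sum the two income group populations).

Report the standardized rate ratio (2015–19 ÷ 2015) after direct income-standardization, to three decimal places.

1.538

Combined standard total = 4447900; weights = 0.1074, 0.0884, 0.1850, 0.1412, 0.2759, 0.2022.
2015–19: 0.1074×6.6 + 0.0884×20.1 + 0.1850×54.5 + 0.1412×86.8 + 0.2759×92.8 + 0.2022×188.8 = 88.5949 per 10000.
2015: 0.1074×5.9 + 0.0884×15.3 + 0.1850×38.6 + 0.1412×61.3 + 0.2759×72.6 + 0.2022×97.9 = 57.6038 per 10000.
Ratio = 88.5949 ÷ 57.6038 = 1.53800.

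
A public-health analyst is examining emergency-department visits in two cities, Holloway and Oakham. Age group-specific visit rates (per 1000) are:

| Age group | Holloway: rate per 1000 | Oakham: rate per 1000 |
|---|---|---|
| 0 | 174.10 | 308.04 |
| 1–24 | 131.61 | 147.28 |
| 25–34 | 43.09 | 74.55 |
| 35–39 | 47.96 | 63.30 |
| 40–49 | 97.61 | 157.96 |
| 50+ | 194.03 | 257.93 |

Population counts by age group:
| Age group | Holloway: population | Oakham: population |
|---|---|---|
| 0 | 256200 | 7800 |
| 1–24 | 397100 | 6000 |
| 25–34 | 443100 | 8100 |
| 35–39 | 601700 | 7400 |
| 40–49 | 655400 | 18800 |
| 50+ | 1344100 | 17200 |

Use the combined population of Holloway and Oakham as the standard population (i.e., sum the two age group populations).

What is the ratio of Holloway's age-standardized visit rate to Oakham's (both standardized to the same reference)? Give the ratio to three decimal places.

Combined standard total = 3762900; weights = 0.0702, 0.1071, 0.1199, 0.1619, 0.1792, 0.3618.
Holloway: 0.0702×174.10 + 0.1071×131.61 + 0.1199×43.09 + 0.1619×47.96 + 0.1792×97.61 + 0.3618×194.03 = 126.9262 per 1000.
Oakham: 0.0702×308.04 + 0.1071×147.28 + 0.1199×74.55 + 0.1619×63.30 + 0.1792×157.96 + 0.3618×257.93 = 178.1873 per 1000.
Ratio = 126.9262 ÷ 178.1873 = 0.71232.

0.712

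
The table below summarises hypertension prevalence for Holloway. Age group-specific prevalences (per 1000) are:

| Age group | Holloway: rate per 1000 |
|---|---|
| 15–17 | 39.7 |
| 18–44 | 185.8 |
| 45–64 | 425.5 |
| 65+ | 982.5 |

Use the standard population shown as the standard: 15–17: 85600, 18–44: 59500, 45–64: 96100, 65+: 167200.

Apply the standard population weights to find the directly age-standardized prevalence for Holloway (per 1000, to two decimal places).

Standard total = 408400; weights = 0.2096, 0.1457, 0.2353, 0.4094.
Standardized rate: 0.2096×39.7 + 0.1457×185.8 + 0.2353×425.5 + 0.4094×982.5 = 537.7521 per 1000.

537.75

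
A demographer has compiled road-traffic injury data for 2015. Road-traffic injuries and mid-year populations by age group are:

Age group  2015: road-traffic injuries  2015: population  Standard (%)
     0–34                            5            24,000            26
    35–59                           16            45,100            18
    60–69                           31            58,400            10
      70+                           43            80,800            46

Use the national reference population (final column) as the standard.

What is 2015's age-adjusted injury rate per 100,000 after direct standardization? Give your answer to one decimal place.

Age-specific rates per 100,000 for 2015: 20.83, 35.48, 53.08, 53.22.
Standard weights: 0.26, 0.18, 0.10, 0.46.
Standardized rate: 0.2600×20.83 + 0.1800×35.48 + 0.1000×53.08 + 0.4600×53.22 = 41.5909 per 100,000.

41.6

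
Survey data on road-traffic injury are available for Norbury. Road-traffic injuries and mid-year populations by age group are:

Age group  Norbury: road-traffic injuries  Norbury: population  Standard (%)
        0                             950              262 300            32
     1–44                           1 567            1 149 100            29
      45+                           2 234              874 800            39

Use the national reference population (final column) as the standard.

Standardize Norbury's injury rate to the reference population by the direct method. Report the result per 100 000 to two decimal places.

255.04

Age-specific rates per 100 000 for Norbury: 362.18, 136.37, 255.37.
Standard weights: 0.32, 0.29, 0.39.
Standardized rate: 0.3200×362.18 + 0.2900×136.37 + 0.3900×255.37 = 255.0398 per 100 000.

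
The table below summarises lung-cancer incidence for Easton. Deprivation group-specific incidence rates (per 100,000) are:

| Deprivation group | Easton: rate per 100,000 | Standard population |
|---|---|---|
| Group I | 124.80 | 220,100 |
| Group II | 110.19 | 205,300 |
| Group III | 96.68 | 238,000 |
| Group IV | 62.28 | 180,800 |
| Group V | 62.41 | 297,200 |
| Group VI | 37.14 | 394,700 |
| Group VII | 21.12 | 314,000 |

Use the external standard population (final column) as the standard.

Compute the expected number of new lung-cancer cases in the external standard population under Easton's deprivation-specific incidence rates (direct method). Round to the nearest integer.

1242

Expected new lung-cancer cases = Σ (standard pop × deprivation-specific rate ÷ 100,000)
= 220,100×124.80/100,000 + 205,300×110.19/100,000 + 238,000×96.68/100,000 + 180,800×62.28/100,000 + 297,200×62.41/100,000 + 394,700×37.14/100,000 + 314,000×21.12/100,000
= 274.68 + 226.22 + 230.10 + 112.60 + 185.48 + 146.59 + 66.32 = 1242.00.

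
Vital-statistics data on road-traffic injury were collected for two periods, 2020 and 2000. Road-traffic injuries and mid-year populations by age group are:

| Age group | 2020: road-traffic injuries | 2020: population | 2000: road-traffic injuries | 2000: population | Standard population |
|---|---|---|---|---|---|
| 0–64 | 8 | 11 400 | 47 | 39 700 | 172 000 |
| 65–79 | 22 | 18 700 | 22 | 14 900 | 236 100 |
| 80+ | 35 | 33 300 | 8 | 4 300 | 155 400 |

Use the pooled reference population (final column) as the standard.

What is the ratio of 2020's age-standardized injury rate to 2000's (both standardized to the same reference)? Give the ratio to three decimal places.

Age-specific rates per 100 000 for 2020: 70.18, 117.65, 105.11.
For 2000: 118.39, 147.65, 186.05.
Standard total = 563 500; weights = 0.3052, 0.4190, 0.2758.
2020: 0.3052×70.18 + 0.4190×117.65 + 0.2758×105.11 = 99.6983 per 100 000.
2000: 0.3052×118.39 + 0.4190×147.65 + 0.2758×186.05 = 149.3075 per 100 000.
Ratio = 99.6983 ÷ 149.3075 = 0.66774.

0.668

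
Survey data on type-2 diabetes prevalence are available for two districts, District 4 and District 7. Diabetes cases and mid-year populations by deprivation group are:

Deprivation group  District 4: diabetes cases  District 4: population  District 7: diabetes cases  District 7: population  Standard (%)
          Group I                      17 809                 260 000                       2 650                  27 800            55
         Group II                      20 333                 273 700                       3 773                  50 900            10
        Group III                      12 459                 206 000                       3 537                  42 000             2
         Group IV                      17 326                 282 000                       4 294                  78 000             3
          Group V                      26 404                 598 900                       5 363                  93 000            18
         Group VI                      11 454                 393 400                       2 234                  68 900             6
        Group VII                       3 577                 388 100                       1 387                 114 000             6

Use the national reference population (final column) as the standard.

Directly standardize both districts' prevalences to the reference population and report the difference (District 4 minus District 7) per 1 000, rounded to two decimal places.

-17.84

Deprivation-specific rates per 1 000 for District 4: 68.496, 74.289, 60.481, 61.440, 44.087, 29.115, 9.217.
For District 7: 95.324, 74.126, 84.214, 55.051, 57.667, 32.424, 12.167.
Standard weights: 0.55, 0.10, 0.02, 0.03, 0.18, 0.06, 0.06.
District 4: 0.5500×68.496 + 0.1000×74.289 + 0.0200×60.481 + 0.0300×61.440 + 0.1800×44.087 + 0.0600×29.115 + 0.0600×9.217 = 58.3903 per 1 000.
District 7: 0.5500×95.324 + 0.1000×74.126 + 0.0200×84.214 + 0.0300×55.051 + 0.1800×57.667 + 0.0600×32.424 + 0.0600×12.167 = 76.2319 per 1 000.
Difference = 58.3903 − 76.2319 = -17.8416.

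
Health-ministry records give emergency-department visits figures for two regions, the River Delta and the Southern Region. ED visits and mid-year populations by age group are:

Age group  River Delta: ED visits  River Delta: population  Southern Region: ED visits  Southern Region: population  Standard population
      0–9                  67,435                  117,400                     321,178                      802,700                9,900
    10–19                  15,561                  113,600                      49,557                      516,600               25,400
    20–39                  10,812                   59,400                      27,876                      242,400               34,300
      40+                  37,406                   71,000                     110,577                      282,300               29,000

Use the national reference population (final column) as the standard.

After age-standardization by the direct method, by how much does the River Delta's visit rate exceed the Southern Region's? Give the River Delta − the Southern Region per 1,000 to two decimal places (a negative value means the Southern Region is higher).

91.14

Age-specific rates per 1,000 for the River Delta: 574.404, 136.981, 182.020, 526.845.
For the Southern Region: 400.122, 95.929, 115.000, 391.700.
Standard total = 98,600; weights = 0.1004, 0.2576, 0.3479, 0.2941.
The River Delta: 0.1004×574.404 + 0.2576×136.981 + 0.3479×182.020 + 0.2941×526.845 = 311.2343 per 1,000.
The Southern Region: 0.1004×400.122 + 0.2576×95.929 + 0.3479×115.000 + 0.2941×391.700 = 220.0975 per 1,000.
Difference = 311.2343 − 220.0975 = 91.1368.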